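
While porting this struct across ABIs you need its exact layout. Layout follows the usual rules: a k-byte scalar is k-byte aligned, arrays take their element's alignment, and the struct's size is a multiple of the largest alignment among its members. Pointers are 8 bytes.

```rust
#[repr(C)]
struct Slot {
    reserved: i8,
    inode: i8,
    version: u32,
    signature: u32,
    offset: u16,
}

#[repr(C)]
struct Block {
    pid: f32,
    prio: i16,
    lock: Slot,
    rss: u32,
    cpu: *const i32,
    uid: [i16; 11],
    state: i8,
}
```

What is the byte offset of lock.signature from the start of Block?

Slot: 0..1  reserved  (1B, 1-aligned); 1..2  inode  (1B, 1-aligned); 2..4  -- padding (2B); 4..8  version  (4B, 4-aligned); 8..12  signature  (4B, 4-aligned); 12..14  offset  (2B, 2-aligned); 14..16  -- tail padding (2B); sizeof = 16, alignof = 4
0..4  pid  (4B, 4-aligned)
4..6  prio  (2B, 2-aligned)
6..8  -- padding (2B)
8..24  lock  (16B, 4-aligned)
within Slot: signature at 8
8 + 8 = 16

16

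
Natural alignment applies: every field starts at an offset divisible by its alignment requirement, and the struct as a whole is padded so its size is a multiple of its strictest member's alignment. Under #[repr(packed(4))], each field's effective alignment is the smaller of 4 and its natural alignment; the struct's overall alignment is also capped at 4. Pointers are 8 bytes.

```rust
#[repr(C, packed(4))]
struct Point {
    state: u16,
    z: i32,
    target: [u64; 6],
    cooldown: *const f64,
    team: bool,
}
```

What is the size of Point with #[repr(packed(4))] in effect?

68

0..2  state  (2B, 2-aligned)
2..4  -- padding (2B)
4..8  z  (4B, 4-aligned)
8..56  target  (48B, 4-aligned)
56..64  cooldown  (8B, 4-aligned)
64..65  team  (1B, 1-aligned)
65..68  -- tail padding (3B)
sizeof = 68, alignof = 4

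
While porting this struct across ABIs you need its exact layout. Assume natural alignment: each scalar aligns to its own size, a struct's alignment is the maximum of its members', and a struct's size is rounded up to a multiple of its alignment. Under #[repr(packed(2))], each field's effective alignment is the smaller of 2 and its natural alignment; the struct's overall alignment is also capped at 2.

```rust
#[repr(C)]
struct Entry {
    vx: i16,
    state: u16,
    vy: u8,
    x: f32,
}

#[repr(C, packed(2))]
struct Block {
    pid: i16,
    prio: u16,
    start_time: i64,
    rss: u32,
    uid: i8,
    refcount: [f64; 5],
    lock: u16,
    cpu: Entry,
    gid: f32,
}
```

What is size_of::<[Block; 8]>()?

Entry: vx at 0 (size 2, align 2) → ends 2; state at 2 (size 2, align 2) → ends 4; vy at 4 (size 1, align 1) → ends 5; pad 3 to align 4 for x; x at 8 (size 4, align 4) → ends 12; total 12 bytes, alignment 4
pid at 0 (size 2, align 2) → ends 2
prio at 2 (size 2, align 2) → ends 4
start_time at 4 (size 8, align 2) → ends 12
rss at 12 (size 4, align 2) → ends 16
uid at 16 (size 1, align 1) → ends 17
pad 1 to align 2 for refcount
refcount at 18 (size 40, align 2) → ends 58
lock at 58 (size 2, align 2) → ends 60
cpu at 60 (size 12, align 2) → ends 72
gid at 72 (size 4, align 2) → ends 76
total 76 bytes, alignment 2
array of 8: 8 × 76 = 608

608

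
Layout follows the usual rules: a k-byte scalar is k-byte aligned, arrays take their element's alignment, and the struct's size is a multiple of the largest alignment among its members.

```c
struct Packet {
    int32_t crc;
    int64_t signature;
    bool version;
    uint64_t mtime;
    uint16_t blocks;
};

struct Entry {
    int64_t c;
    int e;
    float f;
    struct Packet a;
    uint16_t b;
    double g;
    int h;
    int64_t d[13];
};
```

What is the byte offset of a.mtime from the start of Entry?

40

Packet: @0: crc [4B, align 4] → 4; +4 pad (align 8); @8: signature [8B, align 8] → 16; @16: version [1B, align 1] → 17; +7 pad (align 8); @24: mtime [8B, align 8] → 32; @32: blocks [2B, align 2] → 34; +6 tail pad (align 8); size 40, align 8
@0: c [8B, align 8] → 8
@8: e [4B, align 4] → 12
@12: f [4B, align 4] → 16
@16: a [40B, align 8] → 56
within Packet: mtime at 24
16 + 24 = 40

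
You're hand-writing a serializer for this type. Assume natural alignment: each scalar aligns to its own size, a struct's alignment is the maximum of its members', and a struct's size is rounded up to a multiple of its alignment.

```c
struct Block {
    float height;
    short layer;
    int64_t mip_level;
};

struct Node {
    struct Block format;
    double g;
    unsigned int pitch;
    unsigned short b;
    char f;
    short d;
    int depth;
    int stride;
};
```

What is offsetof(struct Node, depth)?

36

Block: 0..4  height  (4B, 4-aligned); 4..6  layer  (2B, 2-aligned); 6..8  -- padding (2B); 8..16  mip_level  (8B, 8-aligned); sizeof = 16, alignof = 8
0..16  format  (16B, 8-aligned)
16..24  g  (8B, 8-aligned)
24..28  pitch  (4B, 4-aligned)
28..30  b  (2B, 2-aligned)
30..31  f  (1B, 1-aligned)
31..32  -- padding (1B)
32..34  d  (2B, 2-aligned)
34..36  -- padding (2B)
36..40  depth  (4B, 4-aligned)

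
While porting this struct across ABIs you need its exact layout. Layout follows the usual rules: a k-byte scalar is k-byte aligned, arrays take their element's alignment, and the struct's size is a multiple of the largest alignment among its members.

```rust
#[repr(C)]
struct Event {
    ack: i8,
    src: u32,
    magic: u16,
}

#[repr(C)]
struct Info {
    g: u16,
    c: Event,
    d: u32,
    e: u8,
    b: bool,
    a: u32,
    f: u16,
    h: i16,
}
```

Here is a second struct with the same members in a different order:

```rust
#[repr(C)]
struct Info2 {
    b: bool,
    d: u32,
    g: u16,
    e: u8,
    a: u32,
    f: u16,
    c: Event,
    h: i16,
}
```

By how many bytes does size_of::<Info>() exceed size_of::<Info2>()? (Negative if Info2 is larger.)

Event: ack at 0 (size 1, align 1) → ends 1; pad 3 to align 4 for src; src at 4 (size 4, align 4) → ends 8; magic at 8 (size 2, align 2) → ends 10; tail pad 2 to reach multiple of 4; total 12 bytes, alignment 4
g at 0 (size 2, align 2) → ends 2
pad 2 to align 4 for c
c at 4 (size 12, align 4) → ends 16
d at 16 (size 4, align 4) → ends 20
e at 20 (size 1, align 1) → ends 21
b at 21 (size 1, align 1) → ends 22
pad 2 to align 4 for a
a at 24 (size 4, align 4) → ends 28
f at 28 (size 2, align 2) → ends 30
h at 30 (size 2, align 2) → ends 32
total 32 bytes, alignment 4
— Info2 —
b at 0 (size 1, align 1) → ends 1
pad 3 to align 4 for d
d at 4 (size 4, align 4) → ends 8
g at 8 (size 2, align 2) → ends 10
e at 10 (size 1, align 1) → ends 11
pad 1 to align 4 for a
a at 12 (size 4, align 4) → ends 16
f at 16 (size 2, align 2) → ends 18
pad 2 to align 4 for c
c at 20 (size 12, align 4) → ends 32
h at 32 (size 2, align 2) → ends 34
tail pad 2 to reach multiple of 4
total 36 bytes, alignment 4
32 − 36 = -4

-4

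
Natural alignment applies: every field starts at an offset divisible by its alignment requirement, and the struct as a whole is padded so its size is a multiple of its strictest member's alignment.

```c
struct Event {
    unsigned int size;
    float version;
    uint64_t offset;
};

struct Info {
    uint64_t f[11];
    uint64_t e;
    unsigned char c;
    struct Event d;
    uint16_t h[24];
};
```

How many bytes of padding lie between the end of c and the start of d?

7

Event: @0: size [4B, align 4] → 4; @4: version [4B, align 4] → 8; @8: offset [8B, align 8] → 16; size 16, align 8
@0: f [88B, align 8] → 88
@88: e [8B, align 8] → 96
@96: c [1B, align 1] → 97
+7 pad (align 8)
@104: d [16B, align 8] → 120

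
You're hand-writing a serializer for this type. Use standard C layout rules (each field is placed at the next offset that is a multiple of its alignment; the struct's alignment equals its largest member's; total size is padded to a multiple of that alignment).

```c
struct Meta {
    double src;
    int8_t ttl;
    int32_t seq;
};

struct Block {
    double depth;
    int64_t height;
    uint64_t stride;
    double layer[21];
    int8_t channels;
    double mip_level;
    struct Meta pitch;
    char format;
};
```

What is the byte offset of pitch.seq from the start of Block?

220

Meta: 0..8  src  (8B, 8-aligned); 8..9  ttl  (1B, 1-aligned); 9..12  -- padding (3B); 12..16  seq  (4B, 4-aligned); sizeof = 16, alignof = 8
0..8  depth  (8B, 8-aligned)
8..16  height  (8B, 8-aligned)
16..24  stride  (8B, 8-aligned)
24..192  layer  (168B, 8-aligned)
192..193  channels  (1B, 1-aligned)
193..200  -- padding (7B)
200..208  mip_level  (8B, 8-aligned)
208..224  pitch  (16B, 8-aligned)
within Meta: seq at 12
208 + 12 = 220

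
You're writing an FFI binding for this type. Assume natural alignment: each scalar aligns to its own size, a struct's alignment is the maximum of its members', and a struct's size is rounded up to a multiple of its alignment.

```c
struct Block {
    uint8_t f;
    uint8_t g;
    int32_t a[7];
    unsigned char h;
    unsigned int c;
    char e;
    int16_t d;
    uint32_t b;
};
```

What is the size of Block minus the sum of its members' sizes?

@0: f [1B, align 1] → 1
@1: g [1B, align 1] → 2
+2 pad (align 4)
@4: a [28B, align 4] → 32
@32: h [1B, align 1] → 33
+3 pad (align 4)
@36: c [4B, align 4] → 40
@40: e [1B, align 1] → 41
+1 pad (align 2)
@42: d [2B, align 2] → 44
@44: b [4B, align 4] → 48
size 48, align 4
data bytes 42, size 48 → padding 6

6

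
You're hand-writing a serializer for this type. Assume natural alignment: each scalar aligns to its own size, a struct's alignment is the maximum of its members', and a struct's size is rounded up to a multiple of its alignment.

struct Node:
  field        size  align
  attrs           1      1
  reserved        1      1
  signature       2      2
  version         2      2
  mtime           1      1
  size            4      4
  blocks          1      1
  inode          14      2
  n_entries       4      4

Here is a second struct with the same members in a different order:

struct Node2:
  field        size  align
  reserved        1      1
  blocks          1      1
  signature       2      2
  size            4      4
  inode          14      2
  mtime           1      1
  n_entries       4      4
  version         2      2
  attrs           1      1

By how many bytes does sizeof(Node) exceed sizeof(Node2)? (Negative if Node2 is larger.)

0

attrs at 0 (size 1, align 1) → ends 1
reserved at 1 (size 1, align 1) → ends 2
signature at 2 (size 2, align 2) → ends 4
version at 4 (size 2, align 2) → ends 6
mtime at 6 (size 1, align 1) → ends 7
pad 1 to align 4 for size
size at 8 (size 4, align 4) → ends 12
blocks at 12 (size 1, align 1) → ends 13
pad 1 to align 2 for inode
inode at 14 (size 14, align 2) → ends 28
n_entries at 28 (size 4, align 4) → ends 32
total 32 bytes, alignment 4
— Node2 —
reserved at 0 (size 1, align 1) → ends 1
blocks at 1 (size 1, align 1) → ends 2
signature at 2 (size 2, align 2) → ends 4
size at 4 (size 4, align 4) → ends 8
inode at 8 (size 14, align 2) → ends 22
mtime at 22 (size 1, align 1) → ends 23
pad 1 to align 4 for n_entries
n_entries at 24 (size 4, align 4) → ends 28
version at 28 (size 2, align 2) → ends 30
attrs at 30 (size 1, align 1) → ends 31
tail pad 1 to reach multiple of 4
total 32 bytes, alignment 4
32 − 32 = 0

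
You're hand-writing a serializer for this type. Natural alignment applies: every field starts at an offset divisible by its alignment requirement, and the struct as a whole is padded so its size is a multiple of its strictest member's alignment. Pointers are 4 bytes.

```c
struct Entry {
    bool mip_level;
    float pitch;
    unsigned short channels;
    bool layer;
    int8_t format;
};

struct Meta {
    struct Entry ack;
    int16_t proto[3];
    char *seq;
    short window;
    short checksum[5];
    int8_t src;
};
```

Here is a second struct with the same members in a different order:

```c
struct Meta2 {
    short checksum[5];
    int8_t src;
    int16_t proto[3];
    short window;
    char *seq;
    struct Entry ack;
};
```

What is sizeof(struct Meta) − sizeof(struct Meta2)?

Entry: 0..1  mip_level  (1B, 1-aligned); 1..4  -- padding (3B); 4..8  pitch  (4B, 4-aligned); 8..10  channels  (2B, 2-aligned); 10..11  layer  (1B, 1-aligned); 11..12  format  (1B, 1-aligned); sizeof = 12, alignof = 4
0..12  ack  (12B, 4-aligned)
12..18  proto  (6B, 2-aligned)
18..20  -- padding (2B)
20..24  seq  (4B, 4-aligned)
24..26  window  (2B, 2-aligned)
26..36  checksum  (10B, 2-aligned)
36..37  src  (1B, 1-aligned)
37..40  -- tail padding (3B)
sizeof = 40, alignof = 4
— Meta2 —
0..10  checksum  (10B, 2-aligned)
10..11  src  (1B, 1-aligned)
11..12  -- padding (1B)
12..18  proto  (6B, 2-aligned)
18..20  window  (2B, 2-aligned)
20..24  seq  (4B, 4-aligned)
24..36  ack  (12B, 4-aligned)
sizeof = 36, alignof = 4
40 − 36 = 4

4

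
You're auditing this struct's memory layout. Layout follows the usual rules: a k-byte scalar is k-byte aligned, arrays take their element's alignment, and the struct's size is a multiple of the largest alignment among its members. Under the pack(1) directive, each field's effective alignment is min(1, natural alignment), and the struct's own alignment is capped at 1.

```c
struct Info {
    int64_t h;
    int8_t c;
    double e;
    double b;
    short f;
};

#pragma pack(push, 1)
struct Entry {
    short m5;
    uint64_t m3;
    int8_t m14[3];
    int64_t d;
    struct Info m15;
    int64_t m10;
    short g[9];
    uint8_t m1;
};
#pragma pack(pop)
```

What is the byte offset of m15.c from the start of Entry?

29

Info: h at 0 (size 8, align 8) → ends 8; c at 8 (size 1, align 1) → ends 9; pad 7 to align 8 for e; e at 16 (size 8, align 8) → ends 24; b at 24 (size 8, align 8) → ends 32; f at 32 (size 2, align 2) → ends 34; tail pad 6 to reach multiple of 8; total 40 bytes, alignment 8
m5 at 0 (size 2, align 1) → ends 2
m3 at 2 (size 8, align 1) → ends 10
m14 at 10 (size 3, align 1) → ends 13
d at 13 (size 8, align 1) → ends 21
m15 at 21 (size 40, align 1) → ends 61
within Info: c at 8
21 + 8 = 29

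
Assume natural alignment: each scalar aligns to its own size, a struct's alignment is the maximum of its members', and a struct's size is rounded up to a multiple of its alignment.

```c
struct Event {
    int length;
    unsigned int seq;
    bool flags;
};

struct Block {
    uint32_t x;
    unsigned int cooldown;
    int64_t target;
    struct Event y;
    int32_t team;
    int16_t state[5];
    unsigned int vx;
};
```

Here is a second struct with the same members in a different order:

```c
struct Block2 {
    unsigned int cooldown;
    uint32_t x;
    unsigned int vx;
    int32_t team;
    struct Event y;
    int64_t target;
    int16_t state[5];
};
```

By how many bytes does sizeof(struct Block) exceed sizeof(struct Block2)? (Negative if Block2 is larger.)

Event: length at 0 (size 4, align 4) → ends 4; seq at 4 (size 4, align 4) → ends 8; flags at 8 (size 1, align 1) → ends 9; tail pad 3 to reach multiple of 4; total 12 bytes, alignment 4
x at 0 (size 4, align 4) → ends 4
cooldown at 4 (size 4, align 4) → ends 8
target at 8 (size 8, align 8) → ends 16
y at 16 (size 12, align 4) → ends 28
team at 28 (size 4, align 4) → ends 32
state at 32 (size 10, align 2) → ends 42
pad 2 to align 4 for vx
vx at 44 (size 4, align 4) → ends 48
total 48 bytes, alignment 8
— Block2 —
cooldown at 0 (size 4, align 4) → ends 4
x at 4 (size 4, align 4) → ends 8
vx at 8 (size 4, align 4) → ends 12
team at 12 (size 4, align 4) → ends 16
y at 16 (size 12, align 4) → ends 28
pad 4 to align 8 for target
target at 32 (size 8, align 8) → ends 40
state at 40 (size 10, align 2) → ends 50
tail pad 6 to reach multiple of 8
total 56 bytes, alignment 8
48 − 56 = -8

-8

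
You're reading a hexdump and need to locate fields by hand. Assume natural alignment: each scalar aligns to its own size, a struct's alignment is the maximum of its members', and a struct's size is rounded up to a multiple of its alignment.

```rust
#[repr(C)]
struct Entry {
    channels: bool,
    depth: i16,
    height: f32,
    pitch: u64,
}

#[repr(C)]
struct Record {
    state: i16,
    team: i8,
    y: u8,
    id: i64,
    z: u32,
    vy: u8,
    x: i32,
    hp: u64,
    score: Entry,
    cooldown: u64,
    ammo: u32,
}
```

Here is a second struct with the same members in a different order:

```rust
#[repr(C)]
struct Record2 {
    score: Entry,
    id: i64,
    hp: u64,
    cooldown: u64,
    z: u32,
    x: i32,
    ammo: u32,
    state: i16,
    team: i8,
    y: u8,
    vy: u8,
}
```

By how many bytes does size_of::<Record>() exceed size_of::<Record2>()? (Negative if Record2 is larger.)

8

Entry: 0..1  channels  (1B, 1-aligned); 1..2  -- padding (1B); 2..4  depth  (2B, 2-aligned); 4..8  height  (4B, 4-aligned); 8..16  pitch  (8B, 8-aligned); sizeof = 16, alignof = 8
0..2  state  (2B, 2-aligned)
2..3  team  (1B, 1-aligned)
3..4  y  (1B, 1-aligned)
4..8  -- padding (4B)
8..16  id  (8B, 8-aligned)
16..20  z  (4B, 4-aligned)
20..21  vy  (1B, 1-aligned)
21..24  -- padding (3B)
24..28  x  (4B, 4-aligned)
28..32  -- padding (4B)
32..40  hp  (8B, 8-aligned)
40..56  score  (16B, 8-aligned)
56..64  cooldown  (8B, 8-aligned)
64..68  ammo  (4B, 4-aligned)
68..72  -- tail padding (4B)
sizeof = 72, alignof = 8
— Record2 —
0..16  score  (16B, 8-aligned)
16..24  id  (8B, 8-aligned)
24..32  hp  (8B, 8-aligned)
32..40  cooldown  (8B, 8-aligned)
40..44  z  (4B, 4-aligned)
44..48  x  (4B, 4-aligned)
48..52  ammo  (4B, 4-aligned)
52..54  state  (2B, 2-aligned)
54..55  team  (1B, 1-aligned)
55..56  y  (1B, 1-aligned)
56..57  vy  (1B, 1-aligned)
57..64  -- tail padding (7B)
sizeof = 64, alignof = 8
72 − 64 = 8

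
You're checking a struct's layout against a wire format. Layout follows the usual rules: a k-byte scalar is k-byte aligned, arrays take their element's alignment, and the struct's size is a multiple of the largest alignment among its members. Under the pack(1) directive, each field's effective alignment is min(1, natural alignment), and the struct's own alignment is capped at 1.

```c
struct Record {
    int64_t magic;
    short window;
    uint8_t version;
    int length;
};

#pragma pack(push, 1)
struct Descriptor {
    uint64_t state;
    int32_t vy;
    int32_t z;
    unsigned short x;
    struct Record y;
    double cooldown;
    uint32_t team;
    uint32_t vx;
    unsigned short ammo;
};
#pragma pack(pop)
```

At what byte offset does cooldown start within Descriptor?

34

Record: 0..8  magic  (8B, 8-aligned); 8..10  window  (2B, 2-aligned); 10..11  version  (1B, 1-aligned); 11..12  -- padding (1B); 12..16  length  (4B, 4-aligned); sizeof = 16, alignof = 8
0..8  state  (8B, 1-aligned)
8..12  vy  (4B, 1-aligned)
12..16  z  (4B, 1-aligned)
16..18  x  (2B, 1-aligned)
18..34  y  (16B, 1-aligned)
34..42  cooldown  (8B, 1-aligned)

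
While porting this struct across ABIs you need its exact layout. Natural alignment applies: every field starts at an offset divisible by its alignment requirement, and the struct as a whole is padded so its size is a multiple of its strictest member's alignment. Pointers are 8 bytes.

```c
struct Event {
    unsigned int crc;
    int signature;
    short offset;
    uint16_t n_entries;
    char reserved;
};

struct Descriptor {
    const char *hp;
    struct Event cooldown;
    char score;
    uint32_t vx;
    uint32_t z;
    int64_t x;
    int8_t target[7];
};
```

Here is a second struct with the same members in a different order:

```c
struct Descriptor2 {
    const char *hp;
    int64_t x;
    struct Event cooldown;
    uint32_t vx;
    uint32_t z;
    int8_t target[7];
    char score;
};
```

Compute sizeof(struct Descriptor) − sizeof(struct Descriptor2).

Event: @0: crc [4B, align 4] → 4; @4: signature [4B, align 4] → 8; @8: offset [2B, align 2] → 10; @10: n_entries [2B, align 2] → 12; @12: reserved [1B, align 1] → 13; +3 tail pad (align 4); size 16, align 4
@0: hp [8B, align 8] → 8
@8: cooldown [16B, align 4] → 24
@24: score [1B, align 1] → 25
+3 pad (align 4)
@28: vx [4B, align 4] → 32
@32: z [4B, align 4] → 36
+4 pad (align 8)
@40: x [8B, align 8] → 48
@48: target [7B, align 1] → 55
+1 tail pad (align 8)
size 56, align 8
— Descriptor2 —
@0: hp [8B, align 8] → 8
@8: x [8B, align 8] → 16
@16: cooldown [16B, align 4] → 32
@32: vx [4B, align 4] → 36
@36: z [4B, align 4] → 40
@40: target [7B, align 1] → 47
@47: score [1B, align 1] → 48
size 48, align 8
56 − 48 = 8

8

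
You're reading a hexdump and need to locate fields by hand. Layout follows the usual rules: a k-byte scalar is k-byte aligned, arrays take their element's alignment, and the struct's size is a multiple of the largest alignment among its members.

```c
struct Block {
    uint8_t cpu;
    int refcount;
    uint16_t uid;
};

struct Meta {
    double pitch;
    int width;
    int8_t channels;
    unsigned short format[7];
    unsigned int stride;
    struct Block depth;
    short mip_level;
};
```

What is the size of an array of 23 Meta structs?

1104

Block: 0..1  cpu  (1B, 1-aligned); 1..4  -- padding (3B); 4..8  refcount  (4B, 4-aligned); 8..10  uid  (2B, 2-aligned); 10..12  -- tail padding (2B); sizeof = 12, alignof = 4
0..8  pitch  (8B, 8-aligned)
8..12  width  (4B, 4-aligned)
12..13  channels  (1B, 1-aligned)
13..14  -- padding (1B)
14..28  format  (14B, 2-aligned)
28..32  stride  (4B, 4-aligned)
32..44  depth  (12B, 4-aligned)
44..46  mip_level  (2B, 2-aligned)
46..48  -- tail padding (2B)
sizeof = 48, alignof = 8
array of 23: 23 × 48 = 1104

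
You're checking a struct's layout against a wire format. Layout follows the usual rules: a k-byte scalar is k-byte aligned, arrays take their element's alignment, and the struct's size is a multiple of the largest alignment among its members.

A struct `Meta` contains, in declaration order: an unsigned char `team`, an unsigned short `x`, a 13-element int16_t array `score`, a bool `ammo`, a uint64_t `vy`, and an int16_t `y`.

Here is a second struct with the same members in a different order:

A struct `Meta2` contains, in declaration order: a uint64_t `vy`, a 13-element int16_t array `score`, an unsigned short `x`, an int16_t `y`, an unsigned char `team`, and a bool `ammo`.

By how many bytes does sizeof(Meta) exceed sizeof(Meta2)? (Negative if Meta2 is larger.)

team at 0 (size 1, align 1) → ends 1
pad 1 to align 2 for x
x at 2 (size 2, align 2) → ends 4
score at 4 (size 26, align 2) → ends 30
ammo at 30 (size 1, align 1) → ends 31
pad 1 to align 8 for vy
vy at 32 (size 8, align 8) → ends 40
y at 40 (size 2, align 2) → ends 42
tail pad 6 to reach multiple of 8
total 48 bytes, alignment 8
— Meta2 —
vy at 0 (size 8, align 8) → ends 8
score at 8 (size 26, align 2) → ends 34
x at 34 (size 2, align 2) → ends 36
y at 36 (size 2, align 2) → ends 38
team at 38 (size 1, align 1) → ends 39
ammo at 39 (size 1, align 1) → ends 40
total 40 bytes, alignment 8
48 − 40 = 8

8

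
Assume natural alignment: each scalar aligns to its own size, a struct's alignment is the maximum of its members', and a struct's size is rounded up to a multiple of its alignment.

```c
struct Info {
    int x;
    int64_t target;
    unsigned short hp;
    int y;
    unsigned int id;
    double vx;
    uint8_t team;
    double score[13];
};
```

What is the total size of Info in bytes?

152

0..4  x  (4B, 4-aligned)
4..8  -- padding (4B)
8..16  target  (8B, 8-aligned)
16..18  hp  (2B, 2-aligned)
18..20  -- padding (2B)
20..24  y  (4B, 4-aligned)
24..28  id  (4B, 4-aligned)
28..32  -- padding (4B)
32..40  vx  (8B, 8-aligned)
40..41  team  (1B, 1-aligned)
41..48  -- padding (7B)
48..152  score  (104B, 8-aligned)
sizeof = 152, alignof = 8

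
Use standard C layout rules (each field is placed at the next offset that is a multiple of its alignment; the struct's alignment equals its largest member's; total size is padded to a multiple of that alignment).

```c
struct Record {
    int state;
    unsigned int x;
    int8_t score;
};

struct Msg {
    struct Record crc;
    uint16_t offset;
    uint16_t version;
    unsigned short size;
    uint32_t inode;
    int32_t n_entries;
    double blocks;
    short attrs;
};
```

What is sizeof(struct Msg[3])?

144

Record: 0..4  state  (4B, 4-aligned); 4..8  x  (4B, 4-aligned); 8..9  score  (1B, 1-aligned); 9..12  -- tail padding (3B); sizeof = 12, alignof = 4
0..12  crc  (12B, 4-aligned)
12..14  offset  (2B, 2-aligned)
14..16  version  (2B, 2-aligned)
16..18  size  (2B, 2-aligned)
18..20  -- padding (2B)
20..24  inode  (4B, 4-aligned)
24..28  n_entries  (4B, 4-aligned)
28..32  -- padding (4B)
32..40  blocks  (8B, 8-aligned)
40..42  attrs  (2B, 2-aligned)
42..48  -- tail padding (6B)
sizeof = 48, alignof = 8
array of 3: 3 × 48 = 144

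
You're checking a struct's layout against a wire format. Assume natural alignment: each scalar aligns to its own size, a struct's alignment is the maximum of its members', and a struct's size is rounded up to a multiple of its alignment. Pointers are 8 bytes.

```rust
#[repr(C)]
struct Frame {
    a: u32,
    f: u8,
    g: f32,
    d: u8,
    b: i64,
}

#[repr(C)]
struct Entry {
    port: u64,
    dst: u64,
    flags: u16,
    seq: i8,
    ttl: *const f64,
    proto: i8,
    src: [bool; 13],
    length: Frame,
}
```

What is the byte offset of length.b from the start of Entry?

64

Frame: a at 0 (size 4, align 4) → ends 4; f at 4 (size 1, align 1) → ends 5; pad 3 to align 4 for g; g at 8 (size 4, align 4) → ends 12; d at 12 (size 1, align 1) → ends 13; pad 3 to align 8 for b; b at 16 (size 8, align 8) → ends 24; total 24 bytes, alignment 8
port at 0 (size 8, align 8) → ends 8
dst at 8 (size 8, align 8) → ends 16
flags at 16 (size 2, align 2) → ends 18
seq at 18 (size 1, align 1) → ends 19
pad 5 to align 8 for ttl
ttl at 24 (size 8, align 8) → ends 32
proto at 32 (size 1, align 1) → ends 33
src at 33 (size 13, align 1) → ends 46
pad 2 to align 8 for length
length at 48 (size 24, align 8) → ends 72
within Frame: b at 16
48 + 16 = 64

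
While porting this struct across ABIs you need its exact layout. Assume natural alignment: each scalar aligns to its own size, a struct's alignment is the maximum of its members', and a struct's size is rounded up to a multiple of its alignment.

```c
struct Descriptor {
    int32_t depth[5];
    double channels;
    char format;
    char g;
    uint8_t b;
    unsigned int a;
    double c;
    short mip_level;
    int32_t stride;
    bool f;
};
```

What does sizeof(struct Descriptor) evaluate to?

0..20  depth  (20B, 4-aligned)
20..24  -- padding (4B)
24..32  channels  (8B, 8-aligned)
32..33  format  (1B, 1-aligned)
33..34  g  (1B, 1-aligned)
34..35  b  (1B, 1-aligned)
35..36  -- padding (1B)
36..40  a  (4B, 4-aligned)
40..48  c  (8B, 8-aligned)
48..50  mip_level  (2B, 2-aligned)
50..52  -- padding (2B)
52..56  stride  (4B, 4-aligned)
56..57  f  (1B, 1-aligned)
57..64  -- tail padding (7B)
sizeof = 64, alignof = 8

64 bytes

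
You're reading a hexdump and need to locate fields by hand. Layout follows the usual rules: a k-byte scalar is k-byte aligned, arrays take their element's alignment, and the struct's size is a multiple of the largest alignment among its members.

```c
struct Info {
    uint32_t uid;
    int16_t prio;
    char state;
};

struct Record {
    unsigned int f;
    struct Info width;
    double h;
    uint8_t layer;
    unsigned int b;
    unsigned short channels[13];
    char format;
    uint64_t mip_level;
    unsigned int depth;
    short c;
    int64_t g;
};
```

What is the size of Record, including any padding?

Info: uid at 0 (size 4, align 4) → ends 4; prio at 4 (size 2, align 2) → ends 6; state at 6 (size 1, align 1) → ends 7; tail pad 1 to reach multiple of 4; total 8 bytes, alignment 4
f at 0 (size 4, align 4) → ends 4
width at 4 (size 8, align 4) → ends 12
pad 4 to align 8 for h
h at 16 (size 8, align 8) → ends 24
layer at 24 (size 1, align 1) → ends 25
pad 3 to align 4 for b
b at 28 (size 4, align 4) → ends 32
channels at 32 (size 26, align 2) → ends 58
format at 58 (size 1, align 1) → ends 59
pad 5 to align 8 for mip_level
mip_level at 64 (size 8, align 8) → ends 72
depth at 72 (size 4, align 4) → ends 76
c at 76 (size 2, align 2) → ends 78
pad 2 to align 8 for g
g at 80 (size 8, align 8) → ends 88
total 88 bytes, alignment 8

88 bytes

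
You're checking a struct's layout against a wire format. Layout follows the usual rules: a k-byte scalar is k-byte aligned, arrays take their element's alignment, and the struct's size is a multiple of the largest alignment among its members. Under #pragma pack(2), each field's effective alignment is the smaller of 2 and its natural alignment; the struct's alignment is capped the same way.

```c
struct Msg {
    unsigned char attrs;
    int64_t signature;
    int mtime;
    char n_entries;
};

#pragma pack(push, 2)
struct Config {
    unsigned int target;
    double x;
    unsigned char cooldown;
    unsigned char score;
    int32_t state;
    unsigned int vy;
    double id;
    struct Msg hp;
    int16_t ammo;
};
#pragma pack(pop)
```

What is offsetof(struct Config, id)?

22

Msg: attrs at 0 (size 1, align 1) → ends 1; pad 7 to align 8 for signature; signature at 8 (size 8, align 8) → ends 16; mtime at 16 (size 4, align 4) → ends 20; n_entries at 20 (size 1, align 1) → ends 21; tail pad 3 to reach multiple of 8; total 24 bytes, alignment 8
target at 0 (size 4, align 2) → ends 4
x at 4 (size 8, align 2) → ends 12
cooldown at 12 (size 1, align 1) → ends 13
score at 13 (size 1, align 1) → ends 14
state at 14 (size 4, align 2) → ends 18
vy at 18 (size 4, align 2) → ends 22
id at 22 (size 8, align 2) → ends 30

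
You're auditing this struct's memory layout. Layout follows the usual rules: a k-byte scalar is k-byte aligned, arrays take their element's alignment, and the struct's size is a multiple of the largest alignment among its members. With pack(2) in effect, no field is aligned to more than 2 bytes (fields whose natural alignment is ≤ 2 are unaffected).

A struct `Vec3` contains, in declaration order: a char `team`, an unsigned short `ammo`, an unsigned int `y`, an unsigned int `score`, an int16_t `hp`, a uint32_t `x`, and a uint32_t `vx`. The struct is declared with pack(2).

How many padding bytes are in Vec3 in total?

1

@0: team [1B, align 1] → 1
+1 pad (align 2)
@2: ammo [2B, align 2] → 4
@4: y [4B, align 2] → 8
@8: score [4B, align 2] → 12
@12: hp [2B, align 2] → 14
@14: x [4B, align 2] → 18
@18: vx [4B, align 2] → 22
size 22, align 2
data bytes 21, size 22 → padding 1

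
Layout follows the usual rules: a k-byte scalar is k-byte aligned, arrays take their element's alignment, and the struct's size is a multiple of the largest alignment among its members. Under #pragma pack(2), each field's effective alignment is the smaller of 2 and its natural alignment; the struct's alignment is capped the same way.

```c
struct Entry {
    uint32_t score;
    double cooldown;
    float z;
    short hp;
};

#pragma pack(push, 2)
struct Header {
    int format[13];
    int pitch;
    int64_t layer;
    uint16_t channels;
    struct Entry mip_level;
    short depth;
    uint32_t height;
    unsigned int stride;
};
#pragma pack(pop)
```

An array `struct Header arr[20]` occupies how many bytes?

2000

Entry: score at 0 (size 4, align 4) → ends 4; pad 4 to align 8 for cooldown; cooldown at 8 (size 8, align 8) → ends 16; z at 16 (size 4, align 4) → ends 20; hp at 20 (size 2, align 2) → ends 22; tail pad 2 to reach multiple of 8; total 24 bytes, alignment 8
format at 0 (size 52, align 2) → ends 52
pitch at 52 (size 4, align 2) → ends 56
layer at 56 (size 8, align 2) → ends 64
channels at 64 (size 2, align 2) → ends 66
mip_level at 66 (size 24, align 2) → ends 90
depth at 90 (size 2, align 2) → ends 92
height at 92 (size 4, align 2) → ends 96
stride at 96 (size 4, align 2) → ends 100
total 100 bytes, alignment 2
array of 20: 20 × 100 = 2000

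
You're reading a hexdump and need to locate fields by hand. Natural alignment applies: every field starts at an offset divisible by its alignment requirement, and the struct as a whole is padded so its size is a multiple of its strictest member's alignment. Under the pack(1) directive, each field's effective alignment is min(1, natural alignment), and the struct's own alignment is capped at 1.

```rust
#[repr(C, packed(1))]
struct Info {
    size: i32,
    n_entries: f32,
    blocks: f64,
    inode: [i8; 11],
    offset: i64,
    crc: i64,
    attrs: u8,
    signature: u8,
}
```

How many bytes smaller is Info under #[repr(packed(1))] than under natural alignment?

11

natural layout:
  0..4  size  (4B, 4-aligned)
  4..8  n_entries  (4B, 4-aligned)
  8..16  blocks  (8B, 8-aligned)
  16..27  inode  (11B, 1-aligned)
  27..32  -- padding (5B)
  32..40  offset  (8B, 8-aligned)
  40..48  crc  (8B, 8-aligned)
  48..49  attrs  (1B, 1-aligned)
  49..50  signature  (1B, 1-aligned)
  50..56  -- tail padding (6B)
  sizeof = 56, alignof = 8
packed(1) layout:
  0..4  size  (4B, 1-aligned)
  4..8  n_entries  (4B, 1-aligned)
  8..16  blocks  (8B, 1-aligned)
  16..27  inode  (11B, 1-aligned)
  27..35  offset  (8B, 1-aligned)
  35..43  crc  (8B, 1-aligned)
  43..44  attrs  (1B, 1-aligned)
  44..45  signature  (1B, 1-aligned)
  sizeof = 45, alignof = 1
56 − 45 = 11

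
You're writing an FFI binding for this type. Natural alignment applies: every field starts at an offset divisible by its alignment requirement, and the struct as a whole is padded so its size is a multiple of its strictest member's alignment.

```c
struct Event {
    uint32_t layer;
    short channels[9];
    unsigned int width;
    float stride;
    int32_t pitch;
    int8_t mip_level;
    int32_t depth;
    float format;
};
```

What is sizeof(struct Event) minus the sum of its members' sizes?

5

layer at 0 (size 4, align 4) → ends 4
channels at 4 (size 18, align 2) → ends 22
pad 2 to align 4 for width
width at 24 (size 4, align 4) → ends 28
stride at 28 (size 4, align 4) → ends 32
pitch at 32 (size 4, align 4) → ends 36
mip_level at 36 (size 1, align 1) → ends 37
pad 3 to align 4 for depth
depth at 40 (size 4, align 4) → ends 44
format at 44 (size 4, align 4) → ends 48
total 48 bytes, alignment 4
data bytes 43, size 48 → padding 5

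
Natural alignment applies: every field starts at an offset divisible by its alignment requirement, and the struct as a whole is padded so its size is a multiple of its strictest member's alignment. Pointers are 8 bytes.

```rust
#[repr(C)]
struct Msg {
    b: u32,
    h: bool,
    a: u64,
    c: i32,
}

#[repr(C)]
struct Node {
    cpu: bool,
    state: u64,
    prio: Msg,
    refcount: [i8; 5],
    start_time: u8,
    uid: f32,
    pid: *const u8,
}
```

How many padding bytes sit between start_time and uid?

Msg: b at 0 (size 4, align 4) → ends 4; h at 4 (size 1, align 1) → ends 5; pad 3 to align 8 for a; a at 8 (size 8, align 8) → ends 16; c at 16 (size 4, align 4) → ends 20; tail pad 4 to reach multiple of 8; total 24 bytes, alignment 8
cpu at 0 (size 1, align 1) → ends 1
pad 7 to align 8 for state
state at 8 (size 8, align 8) → ends 16
prio at 16 (size 24, align 8) → ends 40
refcount at 40 (size 5, align 1) → ends 45
start_time at 45 (size 1, align 1) → ends 46
pad 2 to align 4 for uid
uid at 48 (size 4, align 4) → ends 52

2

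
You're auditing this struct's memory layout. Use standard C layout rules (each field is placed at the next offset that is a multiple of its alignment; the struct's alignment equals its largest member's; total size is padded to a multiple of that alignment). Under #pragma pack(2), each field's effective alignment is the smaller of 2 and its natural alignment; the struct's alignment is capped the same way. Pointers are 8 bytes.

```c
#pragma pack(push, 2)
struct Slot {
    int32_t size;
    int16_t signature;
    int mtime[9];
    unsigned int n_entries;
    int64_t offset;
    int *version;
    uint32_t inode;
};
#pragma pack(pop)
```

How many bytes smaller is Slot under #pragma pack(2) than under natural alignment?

natural layout:
  @0: size [4B, align 4] → 4
  @4: signature [2B, align 2] → 6
  +2 pad (align 4)
  @8: mtime [36B, align 4] → 44
  @44: n_entries [4B, align 4] → 48
  @48: offset [8B, align 8] → 56
  @56: version [8B, align 8] → 64
  @64: inode [4B, align 4] → 68
  +4 tail pad (align 8)
  size 72, align 8
packed(2) layout:
  @0: size [4B, align 2] → 4
  @4: signature [2B, align 2] → 6
  @6: mtime [36B, align 2] → 42
  @42: n_entries [4B, align 2] → 46
  @46: offset [8B, align 2] → 54
  @54: version [8B, align 2] → 62
  @62: inode [4B, align 2] → 66
  size 66, align 2
72 − 66 = 6

6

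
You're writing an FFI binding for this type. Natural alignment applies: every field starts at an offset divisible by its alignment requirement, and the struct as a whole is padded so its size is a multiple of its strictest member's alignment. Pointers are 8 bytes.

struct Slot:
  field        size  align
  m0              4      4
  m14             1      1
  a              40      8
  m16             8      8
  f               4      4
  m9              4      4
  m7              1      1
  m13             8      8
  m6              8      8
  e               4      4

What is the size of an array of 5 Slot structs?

480

m0 at 0 (size 4, align 4) → ends 4
m14 at 4 (size 1, align 1) → ends 5
pad 3 to align 8 for a
a at 8 (size 40, align 8) → ends 48
m16 at 48 (size 8, align 8) → ends 56
f at 56 (size 4, align 4) → ends 60
m9 at 60 (size 4, align 4) → ends 64
m7 at 64 (size 1, align 1) → ends 65
pad 7 to align 8 for m13
m13 at 72 (size 8, align 8) → ends 80
m6 at 80 (size 8, align 8) → ends 88
e at 88 (size 4, align 4) → ends 92
tail pad 4 to reach multiple of 8
total 96 bytes, alignment 8
array of 5: 5 × 96 = 480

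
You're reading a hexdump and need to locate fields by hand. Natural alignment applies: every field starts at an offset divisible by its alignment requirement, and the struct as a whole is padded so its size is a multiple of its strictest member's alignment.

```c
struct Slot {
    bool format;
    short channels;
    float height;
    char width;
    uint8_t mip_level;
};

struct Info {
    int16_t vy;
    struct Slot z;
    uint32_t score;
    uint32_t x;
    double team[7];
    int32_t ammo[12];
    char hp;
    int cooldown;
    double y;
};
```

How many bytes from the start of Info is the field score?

16

Slot: 0..1  format  (1B, 1-aligned); 1..2  -- padding (1B); 2..4  channels  (2B, 2-aligned); 4..8  height  (4B, 4-aligned); 8..9  width  (1B, 1-aligned); 9..10  mip_level  (1B, 1-aligned); 10..12  -- tail padding (2B); sizeof = 12, alignof = 4
0..2  vy  (2B, 2-aligned)
2..4  -- padding (2B)
4..16  z  (12B, 4-aligned)
16..20  score  (4B, 4-aligned)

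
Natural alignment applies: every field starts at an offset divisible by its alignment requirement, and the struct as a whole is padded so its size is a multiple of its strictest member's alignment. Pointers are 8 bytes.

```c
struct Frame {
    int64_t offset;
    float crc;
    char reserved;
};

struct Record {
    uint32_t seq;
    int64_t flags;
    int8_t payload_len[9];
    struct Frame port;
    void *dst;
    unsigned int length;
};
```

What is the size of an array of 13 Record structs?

Frame: offset at 0 (size 8, align 8) → ends 8; crc at 8 (size 4, align 4) → ends 12; reserved at 12 (size 1, align 1) → ends 13; tail pad 3 to reach multiple of 8; total 16 bytes, alignment 8
seq at 0 (size 4, align 4) → ends 4
pad 4 to align 8 for flags
flags at 8 (size 8, align 8) → ends 16
payload_len at 16 (size 9, align 1) → ends 25
pad 7 to align 8 for port
port at 32 (size 16, align 8) → ends 48
dst at 48 (size 8, align 8) → ends 56
length at 56 (size 4, align 4) → ends 60
tail pad 4 to reach multiple of 8
total 64 bytes, alignment 8
array of 13: 13 × 64 = 832

832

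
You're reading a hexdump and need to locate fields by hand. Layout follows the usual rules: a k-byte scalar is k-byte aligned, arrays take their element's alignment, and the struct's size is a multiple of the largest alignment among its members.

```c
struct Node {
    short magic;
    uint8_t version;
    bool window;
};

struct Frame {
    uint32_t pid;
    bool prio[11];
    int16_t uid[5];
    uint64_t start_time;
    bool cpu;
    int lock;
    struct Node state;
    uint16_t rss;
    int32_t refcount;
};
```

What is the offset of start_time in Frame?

Node: magic at 0 (size 2, align 2) → ends 2; version at 2 (size 1, align 1) → ends 3; window at 3 (size 1, align 1) → ends 4; total 4 bytes, alignment 2
pid at 0 (size 4, align 4) → ends 4
prio at 4 (size 11, align 1) → ends 15
pad 1 to align 2 for uid
uid at 16 (size 10, align 2) → ends 26
pad 6 to align 8 for start_time
start_time at 32 (size 8, align 8) → ends 40

32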